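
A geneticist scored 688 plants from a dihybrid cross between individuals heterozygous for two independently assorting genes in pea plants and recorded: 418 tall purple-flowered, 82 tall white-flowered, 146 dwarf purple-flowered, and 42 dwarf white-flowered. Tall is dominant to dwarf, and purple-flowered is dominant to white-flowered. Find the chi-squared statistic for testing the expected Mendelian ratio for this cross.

A dihybrid F₂ with independent assortment and complete dominance at both loci gives a 9:3:3:1 phenotypic ratio.
Expected counts for N = 688 under a 9:3:3:1 ratio (total parts = 16):
  tall purple-flowered: 688 × 9/16 = 387
  tall white-flowered: 688 × 3/16 = 129
  dwarf purple-flowered: 688 × 3/16 = 129
  dwarf white-flowered: 688 × 1/16 = 43
χ² = Σ (O − E)² / E
  tall purple-flowered: (418 − 387)² / 387 = 2.4832
  tall white-flowered: (82 − 129)² / 129 = 17.1240
  dwarf purple-flowered: (146 − 129)² / 129 = 2.2403
  dwarf white-flowered: (42 − 43)² / 43 = 0.0233
χ² = 2.4832 + 17.1240 + 2.2403 + 0.0233 = 21.8708 ≈ 21.871

21.871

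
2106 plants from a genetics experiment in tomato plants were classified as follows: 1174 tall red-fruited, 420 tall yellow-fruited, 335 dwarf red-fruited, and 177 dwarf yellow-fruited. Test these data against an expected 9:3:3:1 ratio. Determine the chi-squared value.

Expected counts for N = 2106 under a 9:3:3:1 ratio (total parts = 16):
  tall red-fruited: 2106 × 9/16 = 1184.625
  tall yellow-fruited: 2106 × 3/16 = 394.875
  dwarf red-fruited: 2106 × 3/16 = 394.875
  dwarf yellow-fruited: 2106 × 1/16 = 131.625
χ² = Σ (O − E)² / E
  tall red-fruited: (1174 − 1184.625)² / 1184.625 = 0.0953
  tall yellow-fruited: (420 − 394.875)² / 394.875 = 1.5986
  dwarf red-fruited: (335 − 394.875)² / 394.875 = 9.0789
  dwarf yellow-fruited: (177 − 131.625)² / 131.625 = 15.6421
χ² = 0.0953 + 1.5986 + 9.0789 + 15.6421 = 26.4149 ≈ 26.415

26.415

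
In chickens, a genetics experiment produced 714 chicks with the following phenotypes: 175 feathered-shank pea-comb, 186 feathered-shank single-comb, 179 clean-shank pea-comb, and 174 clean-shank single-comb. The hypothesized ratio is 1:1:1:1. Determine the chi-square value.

The 1:1:1:1 ratio has 4 parts, so with N = 714 the expected counts are:
  feathered-shank pea-comb: 714 × 1/4 = 178.5
  feathered-shank single-comb: 714 × 1/4 = 178.5
  clean-shank pea-comb: 714 × 1/4 = 178.5
  clean-shank single-comb: 714 × 1/4 = 178.5
χ² = Σ (O − E)² / E
  feathered-shank pea-comb: (175 − 178.5)² / 178.5 = 0.0686
  feathered-shank single-comb: (186 − 178.5)² / 178.5 = 0.3151
  clean-shank pea-comb: (179 − 178.5)² / 178.5 = 0.0014
  clean-shank single-comb: (174 − 178.5)² / 178.5 = 0.1134
χ² = 0.0686 + 0.3151 + 0.0014 + 0.1134 = 0.4985 ≈ 0.499

0.499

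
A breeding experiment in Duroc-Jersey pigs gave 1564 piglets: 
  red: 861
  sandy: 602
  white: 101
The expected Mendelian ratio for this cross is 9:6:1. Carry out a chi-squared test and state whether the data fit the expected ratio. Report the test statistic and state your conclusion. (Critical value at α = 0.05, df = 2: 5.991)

0.917; consistent

Total ratio parts = 16. Expected numbers out of 1564:
  red: 1564 × 9/16 = 879.75
  sandy: 1564 × 6/16 = 586.5
  white: 1564 × 1/16 = 97.75
χ² = Σ (O − E)² / E
  red: (861 − 879.75)² / 879.75 = 0.3996
  sandy: (602 − 586.5)² / 586.5 = 0.4096
  white: (101 − 97.75)² / 97.75 = 0.1081
χ² = 0.3996 + 0.4096 + 0.1081 = 0.9173 ≈ 0.917
Degrees of freedom = 3 − 1 = 2; critical value at α = 0.05 is 5.991.
Since 0.917 < 5.991, we fail to reject the null hypothesis — the data are consistent with the 9:6:1 ratio.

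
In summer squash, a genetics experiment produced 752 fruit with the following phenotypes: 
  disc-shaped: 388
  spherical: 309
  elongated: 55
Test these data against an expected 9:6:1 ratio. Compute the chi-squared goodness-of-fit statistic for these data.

6.843

Under the 9:6:1 hypothesis (Σ ratio = 16, N = 752):
  disc-shaped: 752 × 9/16 = 423
  spherical: 752 × 6/16 = 282
  elongated: 752 × 1/16 = 47
χ² = Σ (O − E)² / E
  disc-shaped: (388 − 423)² / 423 = 2.8960
  spherical: (309 − 282)² / 282 = 2.5851
  elongated: (55 − 47)² / 47 = 1.3617
χ² = 2.8960 + 2.5851 + 1.3617 = 6.8428 ≈ 6.843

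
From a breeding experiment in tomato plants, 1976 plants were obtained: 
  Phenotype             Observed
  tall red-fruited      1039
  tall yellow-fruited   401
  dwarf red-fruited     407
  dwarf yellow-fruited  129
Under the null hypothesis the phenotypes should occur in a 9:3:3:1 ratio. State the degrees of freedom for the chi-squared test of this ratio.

3

A goodness-of-fit test with 4 phenotype classes has df = 4 − 1 = 3.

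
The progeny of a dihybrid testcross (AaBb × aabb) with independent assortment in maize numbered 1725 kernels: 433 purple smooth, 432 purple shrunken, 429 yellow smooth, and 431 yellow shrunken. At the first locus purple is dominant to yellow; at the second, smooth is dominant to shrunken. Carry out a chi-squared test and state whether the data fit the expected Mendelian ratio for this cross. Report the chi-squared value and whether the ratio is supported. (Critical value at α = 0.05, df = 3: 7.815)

0.020; consistent

A dihybrid testcross with independent assortment gives a 1:1:1:1 ratio.
The 1:1:1:1 ratio has 4 parts, so with N = 1725 the expected counts are:
  purple smooth: 1725 × 1/4 = 431.25
  purple shrunken: 1725 × 1/4 = 431.25
  yellow smooth: 1725 × 1/4 = 431.25
  yellow shrunken: 1725 × 1/4 = 431.25
χ² = Σ (O − E)² / E
  purple smooth: (433 − 431.25)² / 431.25 = 0.0071
  purple shrunken: (432 − 431.25)² / 431.25 = 0.0013
  yellow smooth: (429 − 431.25)² / 431.25 = 0.0117
  yellow shrunken: (431 − 431.25)² / 431.25 = 0.0001
χ² = 0.0071 + 0.0013 + 0.0117 + 0.0001 = 0.0202 ≈ 0.020
Degrees of freedom = 4 − 1 = 3; critical value at α = 0.05 is 7.815.
Since 0.020 < 7.815, we fail to reject the null hypothesis — the data are consistent with the 1:1:1:1 ratio.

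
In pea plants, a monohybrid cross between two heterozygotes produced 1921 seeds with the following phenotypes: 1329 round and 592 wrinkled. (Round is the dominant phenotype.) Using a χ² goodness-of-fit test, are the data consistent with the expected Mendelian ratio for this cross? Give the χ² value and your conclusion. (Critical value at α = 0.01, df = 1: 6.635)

34.671; not consistent

For a monohybrid cross between heterozygotes with complete dominance, the expected phenotypic ratio is 3:1.
The 3:1 ratio has 4 parts, so with N = 1921 the expected counts are:
  round: 1921 × 3/4 = 1440.75
  wrinkled: 1921 × 1/4 = 480.25
χ² = Σ (O − E)² / E
  round: (1329 − 1440.75)² / 1440.75 = 8.6678
  wrinkled: (592 − 480.25)² / 480.25 = 26.0033
χ² = 8.6678 + 26.0033 = 34.6711 ≈ 34.671
Degrees of freedom = 2 − 1 = 1; critical value at α = 0.01 is 6.635.
Since 34.671 > 6.635, we reject the null hypothesis — the data do not fit the 3:1 ratio.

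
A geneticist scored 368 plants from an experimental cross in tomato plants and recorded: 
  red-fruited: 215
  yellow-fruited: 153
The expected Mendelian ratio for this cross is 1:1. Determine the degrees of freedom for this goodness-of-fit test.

1

A goodness-of-fit test with 2 phenotype classes has df = 2 − 1 = 1.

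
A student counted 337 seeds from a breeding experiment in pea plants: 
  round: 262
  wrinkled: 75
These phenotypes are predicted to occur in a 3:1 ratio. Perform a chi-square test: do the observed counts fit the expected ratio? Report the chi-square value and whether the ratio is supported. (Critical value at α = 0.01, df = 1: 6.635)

Total ratio parts = 4. Expected numbers out of 337:
  round: 337 × 3/4 = 252.75
  wrinkled: 337 × 1/4 = 84.25
χ² = Σ (O − E)² / E
  round: (262 − 252.75)² / 252.75 = 0.3385
  wrinkled: (75 − 84.25)² / 84.25 = 1.0156
χ² = 0.3385 + 1.0156 = 1.3541 ≈ 1.354
Degrees of freedom = 2 − 1 = 1; critical value at α = 0.01 is 6.635.
Since 1.354 < 6.635, we fail to reject the null hypothesis — the data are consistent with the 3:1 ratio.

1.354; consistent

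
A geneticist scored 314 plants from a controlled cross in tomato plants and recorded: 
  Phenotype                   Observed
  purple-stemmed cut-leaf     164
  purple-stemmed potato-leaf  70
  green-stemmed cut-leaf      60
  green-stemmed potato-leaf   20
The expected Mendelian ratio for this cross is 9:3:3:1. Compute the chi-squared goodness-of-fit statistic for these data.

Under the 9:3:3:1 hypothesis (Σ ratio = 16, N = 314):
  purple-stemmed cut-leaf: 314 × 9/16 = 176.625
  purple-stemmed potato-leaf: 314 × 3/16 = 58.875
  green-stemmed cut-leaf: 314 × 3/16 = 58.875
  green-stemmed potato-leaf: 314 × 1/16 = 19.625
χ² = Σ (O − E)² / E
  purple-stemmed cut-leaf: (164 − 176.625)² / 176.625 = 0.9024
  purple-stemmed potato-leaf: (70 − 58.875)² / 58.875 = 2.1022
  green-stemmed cut-leaf: (60 − 58.875)² / 58.875 = 0.0215
  green-stemmed potato-leaf: (20 − 19.625)² / 19.625 = 0.0072
χ² = 0.9024 + 2.1022 + 0.0215 + 0.0072 = 3.0333 ≈ 3.033

3.033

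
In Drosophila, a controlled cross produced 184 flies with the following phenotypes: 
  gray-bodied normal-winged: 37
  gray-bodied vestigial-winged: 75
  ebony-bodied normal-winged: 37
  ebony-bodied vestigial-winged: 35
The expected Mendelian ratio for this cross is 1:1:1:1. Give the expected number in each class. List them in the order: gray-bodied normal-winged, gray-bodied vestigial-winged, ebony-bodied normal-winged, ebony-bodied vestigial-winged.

Total ratio parts = 4. Expected numbers out of 184:
  gray-bodied normal-winged: 184 × 1/4 = 46
  gray-bodied vestigial-winged: 184 × 1/4 = 46
  ebony-bodied normal-winged: 184 × 1/4 = 46
  ebony-bodied vestigial-winged: 184 × 1/4 = 46

46, 46, 46, 46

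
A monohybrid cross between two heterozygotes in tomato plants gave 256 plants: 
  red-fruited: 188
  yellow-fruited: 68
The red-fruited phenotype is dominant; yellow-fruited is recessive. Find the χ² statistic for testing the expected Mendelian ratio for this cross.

0.333

For a monohybrid cross between heterozygotes with complete dominance, the expected phenotypic ratio is 3:1.
Total ratio parts = 4. Expected numbers out of 256:
  red-fruited: 256 × 3/4 = 192
  yellow-fruited: 256 × 1/4 = 64
χ² = Σ (O − E)² / E
  red-fruited: (188 − 192)² / 192 = 0.0833
  yellow-fruited: (68 − 64)² / 64 = 0.2500
χ² = 0.0833 + 0.2500 = 0.3333 ≈ 0.333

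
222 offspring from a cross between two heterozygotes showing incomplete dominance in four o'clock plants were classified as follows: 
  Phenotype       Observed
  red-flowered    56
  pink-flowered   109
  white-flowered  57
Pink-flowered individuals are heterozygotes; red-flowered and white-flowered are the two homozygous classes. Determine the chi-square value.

0.081

With incomplete dominance, a heterozygote × heterozygote cross gives a 1:2:1 phenotypic ratio.
Expected counts for N = 222 under a 1:2:1 ratio (total parts = 4):
  red-flowered: 222 × 1/4 = 55.5
  pink-flowered: 222 × 2/4 = 111
  white-flowered: 222 × 1/4 = 55.5
χ² = Σ (O − E)² / E
  red-flowered: (56 − 55.5)² / 55.5 = 0.0045
  pink-flowered: (109 − 111)² / 111 = 0.0360
  white-flowered: (57 − 55.5)² / 55.5 = 0.0405
χ² = 0.0045 + 0.0360 + 0.0405 = 0.081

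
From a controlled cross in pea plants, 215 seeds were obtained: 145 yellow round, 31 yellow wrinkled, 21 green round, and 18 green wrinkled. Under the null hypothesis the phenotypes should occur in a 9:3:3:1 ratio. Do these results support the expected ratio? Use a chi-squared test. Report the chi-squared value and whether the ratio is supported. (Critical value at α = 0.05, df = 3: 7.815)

17.740; not consistent

Under the 9:3:3:1 hypothesis (Σ ratio = 16, N = 215):
  yellow round: 215 × 9/16 = 120.9375
  yellow wrinkled: 215 × 3/16 = 40.3125
  green round: 215 × 3/16 = 40.3125
  green wrinkled: 215 × 1/16 = 13.4375
χ² = Σ (O − E)² / E
  yellow round: (145 − 120.9375)² / 120.9375 = 4.7876
  yellow wrinkled: (31 − 40.3125)² / 40.3125 = 2.1513
  green round: (21 − 40.3125)² / 40.3125 = 9.2520
  green wrinkled: (18 − 13.4375)² / 13.4375 = 1.5491
χ² = 4.7876 + 2.1513 + 9.2520 + 1.5491 = 17.740
Degrees of freedom = 4 − 1 = 3; critical value at α = 0.05 is 7.815.
Since 17.740 > 7.815, we reject the null hypothesis — the data do not fit the 9:3:3:1 ratio.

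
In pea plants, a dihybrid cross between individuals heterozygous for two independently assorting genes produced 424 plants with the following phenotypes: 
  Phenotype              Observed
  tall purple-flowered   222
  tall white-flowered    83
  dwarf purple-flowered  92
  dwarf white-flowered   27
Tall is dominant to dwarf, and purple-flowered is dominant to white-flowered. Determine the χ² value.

A dihybrid F₂ with independent assortment and complete dominance at both loci gives a 9:3:3:1 phenotypic ratio.
Under the 9:3:3:1 hypothesis (Σ ratio = 16, N = 424):
  tall purple-flowered: 424 × 9/16 = 238.5
  tall white-flowered: 424 × 3/16 = 79.5
  dwarf purple-flowered: 424 × 3/16 = 79.5
  dwarf white-flowered: 424 × 1/16 = 26.5
χ² = Σ (O − E)² / E
  tall purple-flowered: (222 − 238.5)² / 238.5 = 1.1415
  tall white-flowered: (83 − 79.5)² / 79.5 = 0.1541
  dwarf purple-flowered: (92 − 79.5)² / 79.5 = 1.9654
  dwarf white-flowered: (27 − 26.5)² / 26.5 = 0.0094
χ² = 1.1415 + 0.1541 + 1.9654 + 0.0094 = 3.2704 ≈ 3.270

3.270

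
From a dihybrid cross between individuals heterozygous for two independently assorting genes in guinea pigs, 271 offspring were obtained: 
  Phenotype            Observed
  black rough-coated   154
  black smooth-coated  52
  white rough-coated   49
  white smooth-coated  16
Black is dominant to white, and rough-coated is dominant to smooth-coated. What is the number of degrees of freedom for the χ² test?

A dihybrid F₂ with independent assortment and complete dominance at both loci gives a 9:3:3:1 phenotypic ratio.
A goodness-of-fit test with 4 phenotype classes has df = 4 − 1 = 3.

3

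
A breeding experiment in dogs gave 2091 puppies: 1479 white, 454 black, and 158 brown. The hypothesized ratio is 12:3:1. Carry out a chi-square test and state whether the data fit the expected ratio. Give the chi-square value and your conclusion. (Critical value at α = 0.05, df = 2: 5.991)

20.572; not consistent

The 12:3:1 ratio has 16 parts, so with N = 2091 the expected counts are:
  white: 2091 × 12/16 = 1568.25
  black: 2091 × 3/16 = 392.0625
  brown: 2091 × 1/16 = 130.6875
χ² = Σ (O − E)² / E
  white: (1479 − 1568.25)² / 1568.25 = 5.0793
  black: (454 − 392.0625)² / 392.0625 = 9.7848
  brown: (158 − 130.6875)² / 130.6875 = 5.7081
χ² = 5.0793 + 9.7848 + 5.7081 = 20.5722 ≈ 20.572
Degrees of freedom = 3 − 1 = 2; critical value at α = 0.05 is 5.991.
Since 20.572 > 5.991, we reject the null hypothesis — the data do not fit the 12:3:1 ratio.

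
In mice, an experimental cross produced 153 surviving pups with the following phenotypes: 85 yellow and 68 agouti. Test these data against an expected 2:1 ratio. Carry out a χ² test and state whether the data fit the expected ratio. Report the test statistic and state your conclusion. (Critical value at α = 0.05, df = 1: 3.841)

8.500; not consistent

The 2:1 ratio has 3 parts, so with N = 153 the expected counts are:
  yellow: 153 × 2/3 = 102
  agouti: 153 × 1/3 = 51
χ² = Σ (O − E)² / E
  yellow: (85 − 102)² / 102 = 2.8333
  agouti: (68 − 51)² / 51 = 5.6667
χ² = 2.8333 + 5.6667 = 8.500
Degrees of freedom = 2 − 1 = 1; critical value at α = 0.05 is 3.841.
Since 8.500 > 3.841, we reject the null hypothesis — the data do not fit the 2:1 ratio.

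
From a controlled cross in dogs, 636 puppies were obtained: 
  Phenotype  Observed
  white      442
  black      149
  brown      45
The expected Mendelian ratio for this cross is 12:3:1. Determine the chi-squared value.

The 12:3:1 ratio has 16 parts, so with N = 636 the expected counts are:
  white: 636 × 12/16 = 477
  black: 636 × 3/16 = 119.25
  brown: 636 × 1/16 = 39.75
χ² = Σ (O − E)² / E
  white: (442 − 477)² / 477 = 2.5681
  black: (149 − 119.25)² / 119.25 = 7.4219
  brown: (45 − 39.75)² / 39.75 = 0.6934
χ² = 2.5681 + 7.4219 + 0.6934 = 10.6834 ≈ 10.683

10.683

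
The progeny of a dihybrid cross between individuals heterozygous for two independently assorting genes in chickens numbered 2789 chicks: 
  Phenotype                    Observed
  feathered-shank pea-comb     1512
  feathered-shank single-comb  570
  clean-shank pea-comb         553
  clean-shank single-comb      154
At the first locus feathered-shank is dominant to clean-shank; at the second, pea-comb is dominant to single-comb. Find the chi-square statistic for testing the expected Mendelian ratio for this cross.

10.388

A dihybrid F₂ with independent assortment and complete dominance at both loci gives a 9:3:3:1 phenotypic ratio.
Under the 9:3:3:1 hypothesis (Σ ratio = 16, N = 2789):
  feathered-shank pea-comb: 2789 × 9/16 = 1568.8125
  feathered-shank single-comb: 2789 × 3/16 = 522.9375
  clean-shank pea-comb: 2789 × 3/16 = 522.9375
  clean-shank single-comb: 2789 × 1/16 = 174.3125
χ² = Σ (O − E)² / E
  feathered-shank pea-comb: (1512 − 1568.8125)² / 1568.8125 = 2.0574
  feathered-shank single-comb: (570 − 522.9375)² / 522.9375 = 4.2355
  clean-shank pea-comb: (553 − 522.9375)² / 522.9375 = 1.7282
  clean-shank single-comb: (154 − 174.3125)² / 174.3125 = 2.3670
χ² = 2.0574 + 4.2355 + 1.7282 + 2.3670 = 10.3881 ≈ 10.388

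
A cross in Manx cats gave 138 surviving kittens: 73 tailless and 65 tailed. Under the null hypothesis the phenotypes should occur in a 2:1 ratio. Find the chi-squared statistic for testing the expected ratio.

The 2:1 ratio has 3 parts, so with N = 138 the expected counts are:
  tailless: 138 × 2/3 = 92
  tailed: 138 × 1/3 = 46
χ² = Σ (O − E)² / E
  tailless: (73 − 92)² / 92 = 3.9239
  tailed: (65 − 46)² / 46 = 7.8478
χ² = 3.9239 + 7.8478 = 11.7717 ≈ 11.772

11.772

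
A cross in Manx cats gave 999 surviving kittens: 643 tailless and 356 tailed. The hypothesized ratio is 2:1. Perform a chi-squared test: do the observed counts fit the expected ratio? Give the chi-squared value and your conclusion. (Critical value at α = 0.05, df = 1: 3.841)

2.383; consistent

Under the 2:1 hypothesis (Σ ratio = 3, N = 999):
  tailless: 999 × 2/3 = 666
  tailed: 999 × 1/3 = 333
χ² = Σ (O − E)² / E
  tailless: (643 − 666)² / 666 = 0.7943
  tailed: (356 − 333)² / 333 = 1.5886
χ² = 0.7943 + 1.5886 = 2.3829 ≈ 2.383
Degrees of freedom = 2 − 1 = 1; critical value at α = 0.05 is 3.841.
Since 2.383 < 3.841, we fail to reject the null hypothesis — the data are consistent with the 2:1 ratio.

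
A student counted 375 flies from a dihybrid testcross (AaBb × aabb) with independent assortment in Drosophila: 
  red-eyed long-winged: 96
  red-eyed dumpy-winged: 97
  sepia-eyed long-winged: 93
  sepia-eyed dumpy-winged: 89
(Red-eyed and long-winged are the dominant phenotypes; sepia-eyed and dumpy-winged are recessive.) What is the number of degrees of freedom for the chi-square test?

3

A dihybrid testcross with independent assortment gives a 1:1:1:1 ratio.
A goodness-of-fit test with 4 phenotype classes has df = 4 − 1 = 3.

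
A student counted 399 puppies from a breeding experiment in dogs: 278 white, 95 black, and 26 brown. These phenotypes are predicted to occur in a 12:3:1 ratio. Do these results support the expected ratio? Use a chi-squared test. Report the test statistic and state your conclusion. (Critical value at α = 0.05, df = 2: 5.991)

7.002; not consistent

Under the 12:3:1 hypothesis (Σ ratio = 16, N = 399):
  white: 399 × 12/16 = 299.25
  black: 399 × 3/16 = 74.8125
  brown: 399 × 1/16 = 24.9375
χ² = Σ (O − E)² / E
  white: (278 − 299.25)² / 299.25 = 1.5090
  black: (95 − 74.8125)² / 74.8125 = 5.4474
  brown: (26 − 24.9375)² / 24.9375 = 0.0453
χ² = 1.5090 + 5.4474 + 0.0453 = 7.0017 ≈ 7.002
Degrees of freedom = 3 − 1 = 2; critical value at α = 0.05 is 5.991.
Since 7.002 > 5.991, we reject the null hypothesis — the data do not fit the 12:3:1 ratio.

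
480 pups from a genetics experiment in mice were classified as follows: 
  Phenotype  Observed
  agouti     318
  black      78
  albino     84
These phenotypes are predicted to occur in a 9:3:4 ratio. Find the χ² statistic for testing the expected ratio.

Expected counts for N = 480 under a 9:3:4 ratio (total parts = 16):
  agouti: 480 × 9/16 = 270
  black: 480 × 3/16 = 90
  albino: 480 × 4/16 = 120
χ² = Σ (O − E)² / E
  agouti: (318 − 270)² / 270 = 8.5333
  black: (78 − 90)² / 90 = 1.6000
  albino: (84 − 120)² / 120 = 10.8000
χ² = 8.5333 + 1.6000 + 10.8000 = 20.9333 ≈ 20.933

20.933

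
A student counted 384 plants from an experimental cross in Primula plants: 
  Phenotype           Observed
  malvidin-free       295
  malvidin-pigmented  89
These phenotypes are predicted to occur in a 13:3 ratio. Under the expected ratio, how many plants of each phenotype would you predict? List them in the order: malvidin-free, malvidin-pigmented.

312, 72

Under the 13:3 hypothesis (Σ ratio = 16, N = 384):
  malvidin-free: 384 × 13/16 = 312
  malvidin-pigmented: 384 × 3/16 = 72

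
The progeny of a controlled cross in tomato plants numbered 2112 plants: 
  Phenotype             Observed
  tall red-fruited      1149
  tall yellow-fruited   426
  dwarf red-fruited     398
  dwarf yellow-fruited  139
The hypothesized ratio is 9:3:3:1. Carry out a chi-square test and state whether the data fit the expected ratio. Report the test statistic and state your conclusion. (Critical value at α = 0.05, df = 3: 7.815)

3.934; consistent

Total ratio parts = 16. Expected numbers out of 2112:
  tall red-fruited: 2112 × 9/16 = 1188
  tall yellow-fruited: 2112 × 3/16 = 396
  dwarf red-fruited: 2112 × 3/16 = 396
  dwarf yellow-fruited: 2112 × 1/16 = 132
χ² = Σ (O − E)² / E
  tall red-fruited: (1149 − 1188)² / 1188 = 1.2803
  tall yellow-fruited: (426 − 396)² / 396 = 2.2727
  dwarf red-fruited: (398 − 396)² / 396 = 0.0101
  dwarf yellow-fruited: (139 − 132)² / 132 = 0.3712
χ² = 1.2803 + 2.2727 + 0.0101 + 0.3712 = 3.9343 ≈ 3.934
Degrees of freedom = 4 − 1 = 3; critical value at α = 0.05 is 7.815.
Since 3.934 < 7.815, we fail to reject the null hypothesis — the data are consistent with the 9:3:3:1 ratio.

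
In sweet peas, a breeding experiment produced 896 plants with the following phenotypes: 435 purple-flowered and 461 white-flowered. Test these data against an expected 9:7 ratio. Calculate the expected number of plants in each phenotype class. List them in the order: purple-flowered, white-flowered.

504, 392

Under the 9:7 hypothesis (Σ ratio = 16, N = 896):
  purple-flowered: 896 × 9/16 = 504
  white-flowered: 896 × 7/16 = 392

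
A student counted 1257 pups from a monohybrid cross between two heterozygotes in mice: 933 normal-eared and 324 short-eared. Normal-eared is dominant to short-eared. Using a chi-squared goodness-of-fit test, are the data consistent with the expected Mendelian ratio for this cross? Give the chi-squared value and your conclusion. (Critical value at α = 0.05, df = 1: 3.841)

For a monohybrid cross between heterozygotes with complete dominance, the expected phenotypic ratio is 3:1.
The 3:1 ratio has 4 parts, so with N = 1257 the expected counts are:
  normal-eared: 1257 × 3/4 = 942.75
  short-eared: 1257 × 1/4 = 314.25
χ² = Σ (O − E)² / E
  normal-eared: (933 − 942.75)² / 942.75 = 0.1008
  short-eared: (324 − 314.25)² / 314.25 = 0.3025
χ² = 0.1008 + 0.3025 = 0.4033 ≈ 0.403
Degrees of freedom = 2 − 1 = 1; critical value at α = 0.05 is 3.841.
Since 0.403 < 3.841, we fail to reject the null hypothesis — the data are consistent with the 3:1 ratio.

0.403; consistent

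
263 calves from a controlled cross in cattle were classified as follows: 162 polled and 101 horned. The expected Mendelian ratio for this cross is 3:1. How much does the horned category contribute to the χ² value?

Expected counts for N = 263 under a 3:1 ratio (total parts = 4):
  polled: 263 × 3/4 = 197.25
  horned: 263 × 1/4 = 65.75
Contribution of horned: (101 − 65.75)² / 65.75 = 18.8983

18.898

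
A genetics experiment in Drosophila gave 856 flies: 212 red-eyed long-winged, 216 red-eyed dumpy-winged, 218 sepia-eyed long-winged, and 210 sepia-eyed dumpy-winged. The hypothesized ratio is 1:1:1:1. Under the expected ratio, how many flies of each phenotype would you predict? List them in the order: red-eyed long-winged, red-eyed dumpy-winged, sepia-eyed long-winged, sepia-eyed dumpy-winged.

214, 214, 214, 214

The 1:1:1:1 ratio has 4 parts, so with N = 856 the expected counts are:
  red-eyed long-winged: 856 × 1/4 = 214
  red-eyed dumpy-winged: 856 × 1/4 = 214
  sepia-eyed long-winged: 856 × 1/4 = 214
  sepia-eyed dumpy-winged: 856 × 1/4 = 214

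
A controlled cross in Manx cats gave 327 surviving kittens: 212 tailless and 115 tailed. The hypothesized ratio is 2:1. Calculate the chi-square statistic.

Total ratio parts = 3. Expected numbers out of 327:
  tailless: 327 × 2/3 = 218
  tailed: 327 × 1/3 = 109
χ² = Σ (O − E)² / E
  tailless: (212 − 218)² / 218 = 0.1651
  tailed: (115 − 109)² / 109 = 0.3303
χ² = 0.1651 + 0.3303 = 0.4954 ≈ 0.495

0.495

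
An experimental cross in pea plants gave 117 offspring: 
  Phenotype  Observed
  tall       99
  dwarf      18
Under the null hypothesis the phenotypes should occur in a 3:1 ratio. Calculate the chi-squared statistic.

5.769

Total ratio parts = 4. Expected numbers out of 117:
  tall: 117 × 3/4 = 87.75
  dwarf: 117 × 1/4 = 29.25
χ² = Σ (O − E)² / E
  tall: (99 − 87.75)² / 87.75 = 1.4423
  dwarf: (18 − 29.25)² / 29.25 = 4.3269
χ² = 1.4423 + 4.3269 = 5.7692 ≈ 5.769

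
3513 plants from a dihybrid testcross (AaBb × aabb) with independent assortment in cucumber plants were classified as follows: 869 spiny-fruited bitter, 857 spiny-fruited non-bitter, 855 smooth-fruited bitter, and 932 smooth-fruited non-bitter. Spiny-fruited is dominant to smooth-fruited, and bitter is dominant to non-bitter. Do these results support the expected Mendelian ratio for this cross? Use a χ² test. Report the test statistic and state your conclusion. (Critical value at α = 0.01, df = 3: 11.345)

4.517; consistent

A dihybrid testcross with independent assortment gives a 1:1:1:1 ratio.
Under the 1:1:1:1 hypothesis (Σ ratio = 4, N = 3513):
  spiny-fruited bitter: 3513 × 1/4 = 878.25
  spiny-fruited non-bitter: 3513 × 1/4 = 878.25
  smooth-fruited bitter: 3513 × 1/4 = 878.25
  smooth-fruited non-bitter: 3513 × 1/4 = 878.25
χ² = Σ (O − E)² / E
  spiny-fruited bitter: (869 − 878.25)² / 878.25 = 0.0974
  spiny-fruited non-bitter: (857 − 878.25)² / 878.25 = 0.5142
  smooth-fruited bitter: (855 − 878.25)² / 878.25 = 0.6155
  smooth-fruited non-bitter: (932 − 878.25)² / 878.25 = 3.2896
χ² = 0.0974 + 0.5142 + 0.6155 + 3.2896 = 4.5167 ≈ 4.517
Degrees of freedom = 4 − 1 = 3; critical value at α = 0.01 is 11.345.
Since 4.517 < 11.345, we fail to reject the null hypothesis — the data are consistent with the 1:1:1:1 ratio.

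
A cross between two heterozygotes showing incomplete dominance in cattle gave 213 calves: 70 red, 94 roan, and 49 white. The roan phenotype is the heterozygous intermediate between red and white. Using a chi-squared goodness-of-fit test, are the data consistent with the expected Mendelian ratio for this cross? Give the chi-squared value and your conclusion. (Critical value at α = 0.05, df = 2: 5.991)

7.075; not consistent

With incomplete dominance, a heterozygote × heterozygote cross gives a 1:2:1 phenotypic ratio.
Total ratio parts = 4. Expected numbers out of 213:
  red: 213 × 1/4 = 53.25
  roan: 213 × 2/4 = 106.5
  white: 213 × 1/4 = 53.25
χ² = Σ (O − E)² / E
  red: (70 − 53.25)² / 53.25 = 5.2688
  roan: (94 − 106.5)² / 106.5 = 1.4671
  white: (49 − 53.25)² / 53.25 = 0.3392
χ² = 5.2688 + 1.4671 + 0.3392 = 7.0751 ≈ 7.075
Degrees of freedom = 3 − 1 = 2; critical value at α = 0.05 is 5.991.
Since 7.075 > 5.991, we reject the null hypothesis — the data do not fit the 1:2:1 ratio.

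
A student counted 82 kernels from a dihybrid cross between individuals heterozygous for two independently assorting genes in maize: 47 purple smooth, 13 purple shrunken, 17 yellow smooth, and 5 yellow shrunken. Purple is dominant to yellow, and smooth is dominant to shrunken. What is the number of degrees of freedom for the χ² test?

3

A dihybrid F₂ with independent assortment and complete dominance at both loci gives a 9:3:3:1 phenotypic ratio.
A goodness-of-fit test with 4 phenotype classes has df = 4 − 1 = 3.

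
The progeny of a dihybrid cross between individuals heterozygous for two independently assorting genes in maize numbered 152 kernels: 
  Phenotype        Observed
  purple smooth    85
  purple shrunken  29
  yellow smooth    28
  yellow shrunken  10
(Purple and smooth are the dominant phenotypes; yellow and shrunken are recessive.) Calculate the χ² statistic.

0.047

A dihybrid F₂ with independent assortment and complete dominance at both loci gives a 9:3:3:1 phenotypic ratio.
Expected counts for N = 152 under a 9:3:3:1 ratio (total parts = 16):
  purple smooth: 152 × 9/16 = 85.5
  purple shrunken: 152 × 3/16 = 28.5
  yellow smooth: 152 × 3/16 = 28.5
  yellow shrunken: 152 × 1/16 = 9.5
χ² = Σ (O − E)² / E
  purple smooth: (85 − 85.5)² / 85.5 = 0.0029
  purple shrunken: (29 − 28.5)² / 28.5 = 0.0088
  yellow smooth: (28 − 28.5)² / 28.5 = 0.0088
  yellow shrunken: (10 − 9.5)² / 9.5 = 0.0263
χ² = 0.0029 + 0.0088 + 0.0088 + 0.0263 = 0.0468 ≈ 0.047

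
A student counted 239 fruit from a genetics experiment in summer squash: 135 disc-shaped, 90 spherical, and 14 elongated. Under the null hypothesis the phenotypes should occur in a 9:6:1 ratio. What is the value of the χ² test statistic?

Expected counts for N = 239 under a 9:6:1 ratio (total parts = 16):
  disc-shaped: 239 × 9/16 = 134.4375
  spherical: 239 × 6/16 = 89.625
  elongated: 239 × 1/16 = 14.9375
χ² = Σ (O − E)² / E
  disc-shaped: (135 − 134.4375)² / 134.4375 = 0.0024
  spherical: (90 − 89.625)² / 89.625 = 0.0016
  elongated: (14 − 14.9375)² / 14.9375 = 0.0588
χ² = 0.0024 + 0.0016 + 0.0588 = 0.0628 ≈ 0.063

0.063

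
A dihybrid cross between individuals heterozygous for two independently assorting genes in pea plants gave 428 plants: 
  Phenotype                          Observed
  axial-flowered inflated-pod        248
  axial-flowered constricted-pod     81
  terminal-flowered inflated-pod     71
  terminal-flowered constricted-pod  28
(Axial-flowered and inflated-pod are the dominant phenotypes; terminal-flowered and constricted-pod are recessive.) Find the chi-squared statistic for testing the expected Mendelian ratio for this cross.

A dihybrid F₂ with independent assortment and complete dominance at both loci gives a 9:3:3:1 phenotypic ratio.
The 9:3:3:1 ratio has 16 parts, so with N = 428 the expected counts are:
  axial-flowered inflated-pod: 428 × 9/16 = 240.75
  axial-flowered constricted-pod: 428 × 3/16 = 80.25
  terminal-flowered inflated-pod: 428 × 3/16 = 80.25
  terminal-flowered constricted-pod: 428 × 1/16 = 26.75
χ² = Σ (O − E)² / E
  axial-flowered inflated-pod: (248 − 240.75)² / 240.75 = 0.2183
  axial-flowered constricted-pod: (81 − 80.25)² / 80.25 = 0.0070
  terminal-flowered inflated-pod: (71 − 80.25)² / 80.25 = 1.0662
  terminal-flowered constricted-pod: (28 − 26.75)² / 26.75 = 0.0584
χ² = 0.2183 + 0.0070 + 1.0662 + 0.0584 = 1.3499 ≈ 1.350

1.350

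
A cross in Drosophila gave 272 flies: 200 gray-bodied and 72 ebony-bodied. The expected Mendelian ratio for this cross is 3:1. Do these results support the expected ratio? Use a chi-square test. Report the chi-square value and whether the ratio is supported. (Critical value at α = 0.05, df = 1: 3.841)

0.314; consistent

Expected counts for N = 272 under a 3:1 ratio (total parts = 4):
  gray-bodied: 272 × 3/4 = 204
  ebony-bodied: 272 × 1/4 = 68
χ² = Σ (O − E)² / E
  gray-bodied: (200 − 204)² / 204 = 0.0784
  ebony-bodied: (72 − 68)² / 68 = 0.2353
χ² = 0.0784 + 0.2353 = 0.3137 ≈ 0.314
Degrees of freedom = 2 − 1 = 1; critical value at α = 0.05 is 3.841.
Since 0.314 < 3.841, we fail to reject the null hypothesis — the data are consistent with the 3:1 ratio.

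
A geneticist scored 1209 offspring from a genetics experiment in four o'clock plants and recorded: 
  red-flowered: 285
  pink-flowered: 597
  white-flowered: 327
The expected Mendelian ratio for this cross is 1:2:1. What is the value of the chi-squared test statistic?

3.104

Expected counts for N = 1209 under a 1:2:1 ratio (total parts = 4):
  red-flowered: 1209 × 1/4 = 302.25
  pink-flowered: 1209 × 2/4 = 604.5
  white-flowered: 1209 × 1/4 = 302.25
χ² = Σ (O − E)² / E
  red-flowered: (285 − 302.25)² / 302.25 = 0.9845
  pink-flowered: (597 − 604.5)² / 604.5 = 0.0931
  white-flowered: (327 − 302.25)² / 302.25 = 2.0267
χ² = 0.9845 + 0.0931 + 2.0267 = 3.1043 ≈ 3.104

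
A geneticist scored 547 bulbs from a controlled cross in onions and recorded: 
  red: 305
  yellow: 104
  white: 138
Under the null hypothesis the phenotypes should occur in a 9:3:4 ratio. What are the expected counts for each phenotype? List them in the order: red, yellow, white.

Total ratio parts = 16. Expected numbers out of 547:
  red: 547 × 9/16 = 307.6875
  yellow: 547 × 3/16 = 102.5625
  white: 547 × 4/16 = 136.75

307.6875, 102.5625, 136.75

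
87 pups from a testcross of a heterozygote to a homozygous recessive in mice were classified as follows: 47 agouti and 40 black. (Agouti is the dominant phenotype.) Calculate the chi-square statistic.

A testcross of a heterozygote (Aa × aa) gives a 1:1 phenotypic ratio.
Expected counts for N = 87 under a 1:1 ratio (total parts = 2):
  agouti: 87 × 1/2 = 43.5
  black: 87 × 1/2 = 43.5
χ² = Σ (O − E)² / E
  agouti: (47 − 43.5)² / 43.5 = 0.2816
  black: (40 − 43.5)² / 43.5 = 0.2816
χ² = 0.2816 + 0.2816 = 0.5632 ≈ 0.563

0.563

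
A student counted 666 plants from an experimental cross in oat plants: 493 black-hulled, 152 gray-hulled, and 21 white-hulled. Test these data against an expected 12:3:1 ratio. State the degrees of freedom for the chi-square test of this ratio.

A goodness-of-fit test with 3 phenotype classes has df = 3 − 1 = 2.

2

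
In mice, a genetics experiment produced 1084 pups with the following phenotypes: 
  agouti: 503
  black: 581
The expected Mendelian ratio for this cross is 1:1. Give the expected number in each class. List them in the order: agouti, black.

Total ratio parts = 2. Expected numbers out of 1084:
  agouti: 1084 × 1/2 = 542
  black: 1084 × 1/2 = 542

542, 542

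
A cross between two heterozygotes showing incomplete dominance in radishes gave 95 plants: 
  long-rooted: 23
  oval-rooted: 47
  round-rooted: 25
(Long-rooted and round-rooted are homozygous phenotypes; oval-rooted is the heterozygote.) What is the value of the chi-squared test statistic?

With incomplete dominance, a heterozygote × heterozygote cross gives a 1:2:1 phenotypic ratio.
The 1:2:1 ratio has 4 parts, so with N = 95 the expected counts are:
  long-rooted: 95 × 1/4 = 23.75
  oval-rooted: 95 × 2/4 = 47.5
  round-rooted: 95 × 1/4 = 23.75
χ² = Σ (O − E)² / E
  long-rooted: (23 − 23.75)² / 23.75 = 0.0237
  oval-rooted: (47 − 47.5)² / 47.5 = 0.0053
  round-rooted: (25 − 23.75)² / 23.75 = 0.0658
χ² = 0.0237 + 0.0053 + 0.0658 = 0.0948 ≈ 0.095

0.095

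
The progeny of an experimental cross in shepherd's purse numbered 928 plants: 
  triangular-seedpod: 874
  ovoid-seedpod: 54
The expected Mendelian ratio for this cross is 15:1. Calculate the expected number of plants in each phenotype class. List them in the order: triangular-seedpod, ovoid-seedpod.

Total ratio parts = 16. Expected numbers out of 928:
  triangular-seedpod: 928 × 15/16 = 870
  ovoid-seedpod: 928 × 1/16 = 58

870, 58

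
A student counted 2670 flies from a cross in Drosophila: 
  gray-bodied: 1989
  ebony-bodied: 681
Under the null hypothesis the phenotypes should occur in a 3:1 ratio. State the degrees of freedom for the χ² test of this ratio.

A goodness-of-fit test with 2 phenotype classes has df = 2 − 1 = 1.

1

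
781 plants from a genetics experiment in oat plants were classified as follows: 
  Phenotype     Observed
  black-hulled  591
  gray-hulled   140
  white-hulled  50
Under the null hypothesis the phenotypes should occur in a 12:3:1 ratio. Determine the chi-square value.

0.359

Total ratio parts = 16. Expected numbers out of 781:
  black-hulled: 781 × 12/16 = 585.75
  gray-hulled: 781 × 3/16 = 146.4375
  white-hulled: 781 × 1/16 = 48.8125
χ² = Σ (O − E)² / E
  black-hulled: (591 − 585.75)² / 585.75 = 0.0471
  gray-hulled: (140 − 146.4375)² / 146.4375 = 0.2830
  white-hulled: (50 − 48.8125)² / 48.8125 = 0.0289
χ² = 0.0471 + 0.2830 + 0.0289 = 0.359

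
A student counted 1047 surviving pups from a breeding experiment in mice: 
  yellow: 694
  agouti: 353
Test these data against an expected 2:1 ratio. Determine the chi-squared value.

The 2:1 ratio has 3 parts, so with N = 1047 the expected counts are:
  yellow: 1047 × 2/3 = 698
  agouti: 1047 × 1/3 = 349
χ² = Σ (O − E)² / E
  yellow: (694 − 698)² / 698 = 0.0229
  agouti: (353 − 349)² / 349 = 0.0458
χ² = 0.0229 + 0.0458 = 0.0687 ≈ 0.069

0.069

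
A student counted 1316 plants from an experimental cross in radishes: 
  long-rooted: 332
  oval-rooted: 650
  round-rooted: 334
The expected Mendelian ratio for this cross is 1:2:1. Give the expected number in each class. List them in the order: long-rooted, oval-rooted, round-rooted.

329, 658, 329

Total ratio parts = 4. Expected numbers out of 1316:
  long-rooted: 1316 × 1/4 = 329
  oval-rooted: 1316 × 2/4 = 658
  round-rooted: 1316 × 1/4 = 329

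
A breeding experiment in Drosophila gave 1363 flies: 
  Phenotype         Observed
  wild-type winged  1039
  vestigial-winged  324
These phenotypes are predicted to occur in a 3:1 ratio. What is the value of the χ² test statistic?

Total ratio parts = 4. Expected numbers out of 1363:
  wild-type winged: 1363 × 3/4 = 1022.25
  vestigial-winged: 1363 × 1/4 = 340.75
χ² = Σ (O − E)² / E
  wild-type winged: (1039 − 1022.25)² / 1022.25 = 0.2745
  vestigial-winged: (324 − 340.75)² / 340.75 = 0.8234
χ² = 0.2745 + 0.8234 = 1.0979 ≈ 1.098

1.098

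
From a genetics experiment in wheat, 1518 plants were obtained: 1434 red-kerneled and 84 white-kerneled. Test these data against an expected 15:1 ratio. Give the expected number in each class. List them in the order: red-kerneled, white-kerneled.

1423.125, 94.875

Expected counts for N = 1518 under a 15:1 ratio (total parts = 16):
  red-kerneled: 1518 × 15/16 = 1423.125
  white-kerneled: 1518 × 1/16 = 94.875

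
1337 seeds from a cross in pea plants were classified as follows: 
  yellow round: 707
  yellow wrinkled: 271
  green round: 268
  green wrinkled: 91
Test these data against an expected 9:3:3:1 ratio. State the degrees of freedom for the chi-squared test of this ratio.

A goodness-of-fit test with 4 phenotype classes has df = 4 − 1 = 3.

3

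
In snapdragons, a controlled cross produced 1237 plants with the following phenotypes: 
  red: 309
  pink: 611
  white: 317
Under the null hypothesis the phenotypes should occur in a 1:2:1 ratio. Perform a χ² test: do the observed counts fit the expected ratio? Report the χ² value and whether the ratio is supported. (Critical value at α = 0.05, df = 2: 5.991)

0.285; consistent

Total ratio parts = 4. Expected numbers out of 1237:
  red: 1237 × 1/4 = 309.25
  pink: 1237 × 2/4 = 618.5
  white: 1237 × 1/4 = 309.25
χ² = Σ (O − E)² / E
  red: (309 − 309.25)² / 309.25 = 0.0002
  pink: (611 − 618.5)² / 618.5 = 0.0909
  white: (317 − 309.25)² / 309.25 = 0.1942
χ² = 0.0002 + 0.0909 + 0.1942 = 0.2853 ≈ 0.285
Degrees of freedom = 3 − 1 = 2; critical value at α = 0.05 is 5.991.
Since 0.285 < 5.991, we fail to reject the null hypothesis — the data are consistent with the 1:2:1 ratio.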